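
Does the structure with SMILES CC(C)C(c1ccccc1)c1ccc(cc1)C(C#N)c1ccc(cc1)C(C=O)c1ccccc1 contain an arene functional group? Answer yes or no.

yes

Working along the chain:
  CH(C6H5): pendant –C6H5: benzene ring → arene.
  C6H4: para-disubstituted benzene ring → arene.
  CH(CN): pendant –C≡N: nitrile.
  C6H4: para-disubstituted benzene ring → arene.
  CH(CHO): pendant –CHO: carbonyl C bonded to C and H → aldehyde.
  C6H5: –C6H5 phenyl ring → arene.
The CH(C6H5) segment supplies the arene: pendant –C6H5: benzene ring → arene.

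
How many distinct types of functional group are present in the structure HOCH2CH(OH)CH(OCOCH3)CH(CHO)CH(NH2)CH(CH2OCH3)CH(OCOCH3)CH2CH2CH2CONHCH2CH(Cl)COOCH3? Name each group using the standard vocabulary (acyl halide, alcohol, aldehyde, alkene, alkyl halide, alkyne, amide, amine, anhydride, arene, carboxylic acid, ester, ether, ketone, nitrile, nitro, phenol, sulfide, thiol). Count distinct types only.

7

Taking each segment in turn:
  HOCH2: HO– on an sp³ carbon → alcohol.
  CH(OH): –OH on an sp³ carbon → alcohol (secondary).
  CH(OCOCH3): pendant –OC(=O)CH3: an acyloxy group → ester.
  CH(CHO): pendant –CHO: carbonyl C bonded to C and H → aldehyde.
  CH(NH2): –NH2 on an sp³ carbon with no adjacent C=O → amine.
  CH(CH2OCH3): pendant –CH2OCH3: C–O–C linkage → ether.
  CH(OCOCH3): pendant –OC(=O)CH3: an acyloxy group → ester.
  CH2CONHCH2: –C(=O)–N– linkage → amide (the N is not an amine).
  CH(Cl): halogen on an sp³ carbon → alkyl halide.
  COOCH3: –C(=O)OCH3: carbonyl C bonded to C and to –OCH3 → ester (not ketone + ether).
Distinct types present: alcohol, aldehyde, alkyl halide, amide, amine, ester, ether.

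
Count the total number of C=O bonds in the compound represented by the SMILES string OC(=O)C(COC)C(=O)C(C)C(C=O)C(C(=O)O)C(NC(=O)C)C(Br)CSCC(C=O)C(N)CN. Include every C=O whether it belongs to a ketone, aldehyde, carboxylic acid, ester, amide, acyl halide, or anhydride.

HOOC: carboxylic acid, 1 C=O (running total 1).
CO: ketone, 1 C=O (running total 2).
CH(CHO): aldehyde, 1 C=O (running total 3).
CH(COOH): carboxylic acid, 1 C=O (running total 4).
CH(NHCOCH3): amide, 1 C=O (running total 5).
CH(CHO): aldehyde, 1 C=O (running total 6).

6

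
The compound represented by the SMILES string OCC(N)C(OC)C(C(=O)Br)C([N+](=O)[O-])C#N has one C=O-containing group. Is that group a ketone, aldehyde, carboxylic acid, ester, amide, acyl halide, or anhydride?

acyl halide

The carbonyl is in the CH(COBr) segment: pendant –C(=O)X: carbonyl C bonded to C and halogen → acyl halide.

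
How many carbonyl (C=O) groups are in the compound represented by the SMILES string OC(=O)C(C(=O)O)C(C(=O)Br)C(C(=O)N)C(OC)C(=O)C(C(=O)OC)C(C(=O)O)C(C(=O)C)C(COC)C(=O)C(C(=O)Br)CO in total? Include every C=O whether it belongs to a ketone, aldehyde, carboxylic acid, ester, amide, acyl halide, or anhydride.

HOOC: carboxylic acid, 1 C=O (running total 1).
CH(COOH): carboxylic acid, 1 C=O (running total 2).
CH(COBr): acyl halide, 1 C=O (running total 3).
CH(CONH2): amide, 1 C=O (running total 4).
CO: ketone, 1 C=O (running total 5).
CH(COOCH3): ester, 1 C=O (running total 6).
CH(COOH): carboxylic acid, 1 C=O (running total 7).
CH(COCH3): ketone, 1 C=O (running total 8).
CO: ketone, 1 C=O (running total 9).
CH(COBr): acyl halide, 1 C=O (running total 10).

10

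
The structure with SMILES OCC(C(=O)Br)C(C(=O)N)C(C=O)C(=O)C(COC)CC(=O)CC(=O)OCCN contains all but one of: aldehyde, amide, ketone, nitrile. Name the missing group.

amide: present (CH(CONH2) — pendant –CONH2: carbonyl C bonded to C and N → amide).
aldehyde: present (CH(CHO) — pendant –CHO: carbonyl C bonded to C and H → aldehyde).
ketone: present (CO — –C(=O)– with carbon on both sides → ketone).
nitrile: no segment matches this pattern.

nitrile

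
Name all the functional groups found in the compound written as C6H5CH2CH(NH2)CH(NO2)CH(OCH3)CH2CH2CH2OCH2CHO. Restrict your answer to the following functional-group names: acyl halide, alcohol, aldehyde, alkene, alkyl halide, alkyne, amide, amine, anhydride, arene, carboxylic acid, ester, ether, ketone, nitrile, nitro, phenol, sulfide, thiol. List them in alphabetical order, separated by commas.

aldehyde, amine, arene, ether, nitro

C6H5– phenyl ring → arene.
–NH2 on an sp³ carbon with no adjacent C=O → amine.
–NO2 on an sp³ carbon → nitro (the N=O is not a carbonyl).
pendant –OCH3: C–O–C with sp³ C, no adjacent C=O → ether.
C–O–C with sp³ carbons on both sides and no adjacent C=O → ether.
terminal –CHO: carbonyl C bonded to H and C → aldehyde.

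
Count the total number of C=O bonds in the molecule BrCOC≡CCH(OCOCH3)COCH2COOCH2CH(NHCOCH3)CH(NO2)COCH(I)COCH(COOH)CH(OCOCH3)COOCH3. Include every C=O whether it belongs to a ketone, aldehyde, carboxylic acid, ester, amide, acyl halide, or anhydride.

BrCO: acyl halide, 1 C=O (running total 1).
CH(OCOCH3): ester, 1 C=O (running total 2).
CO: ketone, 1 C=O (running total 3).
CH2COOCH2: ester, 1 C=O (running total 4).
CH(NHCOCH3): amide, 1 C=O (running total 5).
CO: ketone, 1 C=O (running total 6).
CO: ketone, 1 C=O (running total 7).
CH(COOH): carboxylic acid, 1 C=O (running total 8).
CH(OCOCH3): ester, 1 C=O (running total 9).
COOCH3: ester, 1 C=O (running total 10).

10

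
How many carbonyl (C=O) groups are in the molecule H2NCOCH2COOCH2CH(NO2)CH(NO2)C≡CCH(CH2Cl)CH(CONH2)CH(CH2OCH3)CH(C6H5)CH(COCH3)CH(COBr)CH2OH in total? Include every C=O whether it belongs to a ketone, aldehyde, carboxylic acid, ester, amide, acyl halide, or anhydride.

5

H2NCO: amide, 1 C=O (running total 1).
CH2COOCH2: ester, 1 C=O (running total 2).
CH(CONH2): amide, 1 C=O (running total 3).
CH(COCH3): ketone, 1 C=O (running total 4).
CH(COBr): acyl halide, 1 C=O (running total 5).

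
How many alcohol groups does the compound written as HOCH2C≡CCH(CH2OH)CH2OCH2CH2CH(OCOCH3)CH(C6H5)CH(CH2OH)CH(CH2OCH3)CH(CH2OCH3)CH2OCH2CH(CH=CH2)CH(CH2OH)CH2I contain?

4

Reading the structure from left to right:
  HOCH2: HO– on an sp³ carbon → alcohol.
  C≡C: C≡C triple bond → alkyne.
  CH(CH2OH): pendant –CH2OH on an sp³ backbone C → alcohol.
  CH2OCH2: C–O–C with sp³ carbons on both sides and no adjacent C=O → ether.
  CH(OCOCH3): pendant –OC(=O)CH3: an acyloxy group → ester.
  CH(C6H5): pendant –C6H5: benzene ring → arene.
  CH(CH2OH): pendant –CH2OH on an sp³ backbone C → alcohol.
  CH(CH2OCH3): pendant –CH2OCH3: C–O–C linkage → ether.
  CH(CH2OCH3): pendant –CH2OCH3: C–O–C linkage → ether.
  CH2OCH2: C–O–C with sp³ carbons on both sides and no adjacent C=O → ether.
  CH(CH=CH2): pendant –CH=CH2: C=C double bond → alkene.
  CH(CH2OH): pendant –CH2OH on an sp³ backbone C → alcohol.
  CH2I: halogen on an sp³ carbon → alkyl halide.
Alcohol appears at: HOCH2, CH(CH2OH), CH(CH2OH), CH(CH2OH) → 4.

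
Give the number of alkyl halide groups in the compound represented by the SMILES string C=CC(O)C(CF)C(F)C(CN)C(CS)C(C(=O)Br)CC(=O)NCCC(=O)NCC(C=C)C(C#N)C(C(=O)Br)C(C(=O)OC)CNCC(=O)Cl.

2

Reading the structure from left to right:
  CH2=CH: C=C double bond → alkene.
  CH(OH): –OH on an sp³ carbon → alcohol (secondary).
  CH(CH2F): pendant –CH2X: halogen on sp³ carbon → alkyl halide.
  CH(F): halogen on an sp³ carbon → alkyl halide.
  CH(CH2NH2): pendant –CH2NH2: N on sp³ C, no adjacent C=O → amine.
  CH(CH2SH): pendant –CH2SH → thiol.
  CH(COBr): pendant –C(=O)X: carbonyl C bonded to C and halogen → acyl halide.
  CH2CONHCH2: –C(=O)–N– linkage → amide (the N is not an amine).
  CH2CONHCH2: –C(=O)–N– linkage → amide (the N is not an amine).
  CH(CH=CH2): pendant –CH=CH2: C=C double bond → alkene.
  CH(CN): pendant –C≡N: nitrile.
  CH(COBr): pendant –C(=O)X: carbonyl C bonded to C and halogen → acyl halide.
  CH(COOCH3): pendant –COOCH3: carbonyl C bonded to C and –OCH3 → ester.
  CH2NHCH2: C–N–C with sp³ carbons and no adjacent C=O → amine (secondary).
  COCl: –C(=O)Cl: carbonyl C bonded to C and to a halogen → acyl halide (not alkyl halide).
Alkyl halide appears at: CH(CH2F), CH(F) → 2.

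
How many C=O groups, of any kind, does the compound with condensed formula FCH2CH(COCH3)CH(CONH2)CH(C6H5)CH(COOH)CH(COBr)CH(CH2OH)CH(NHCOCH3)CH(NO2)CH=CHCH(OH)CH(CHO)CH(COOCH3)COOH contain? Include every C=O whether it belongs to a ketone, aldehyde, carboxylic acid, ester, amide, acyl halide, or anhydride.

8

CH(COCH3): ketone, 1 C=O (running total 1).
CH(CONH2): amide, 1 C=O (running total 2).
CH(COOH): carboxylic acid, 1 C=O (running total 3).
CH(COBr): acyl halide, 1 C=O (running total 4).
CH(NHCOCH3): amide, 1 C=O (running total 5).
CH(CHO): aldehyde, 1 C=O (running total 6).
CH(COOCH3): ester, 1 C=O (running total 7).
COOH: carboxylic acid, 1 C=O (running total 8).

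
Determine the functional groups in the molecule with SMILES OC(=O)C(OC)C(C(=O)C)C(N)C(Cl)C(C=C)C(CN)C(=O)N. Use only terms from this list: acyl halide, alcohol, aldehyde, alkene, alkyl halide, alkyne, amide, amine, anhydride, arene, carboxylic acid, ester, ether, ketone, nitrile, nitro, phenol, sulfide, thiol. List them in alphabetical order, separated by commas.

alkene, alkyl halide, amide, amine, carboxylic acid, ether, ketone

Taking each segment in turn:
  HOOC: –COOH: carbonyl C bonded to –OH and C → carboxylic acid (the –OH is not a separate alcohol).
  CH(OCH3): pendant –OCH3: C–O–C with sp³ C, no adjacent C=O → ether.
  CH(COCH3): pendant –COCH3: carbonyl C bonded to two carbons → ketone.
  CH(NH2): –NH2 on an sp³ carbon with no adjacent C=O → amine.
  CH(Cl): halogen on an sp³ carbon → alkyl halide.
  CH(CH=CH2): pendant –CH=CH2: C=C double bond → alkene.
  CH(CH2NH2): pendant –CH2NH2: N on sp³ C, no adjacent C=O → amine.
  CONH2: –C(=O)NH2: carbonyl C bonded to C and to N → amide (the N is not a separate amine).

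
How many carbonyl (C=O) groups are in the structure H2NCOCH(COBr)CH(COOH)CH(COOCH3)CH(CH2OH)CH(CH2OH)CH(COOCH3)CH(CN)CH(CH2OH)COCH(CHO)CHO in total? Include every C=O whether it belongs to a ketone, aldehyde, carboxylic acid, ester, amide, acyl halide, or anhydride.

8

H2NCO: amide, 1 C=O (running total 1).
CH(COBr): acyl halide, 1 C=O (running total 2).
CH(COOH): carboxylic acid, 1 C=O (running total 3).
CH(COOCH3): ester, 1 C=O (running total 4).
CH(COOCH3): ester, 1 C=O (running total 5).
CO: ketone, 1 C=O (running total 6).
CH(CHO): aldehyde, 1 C=O (running total 7).
CHO: aldehyde, 1 C=O (running total 8).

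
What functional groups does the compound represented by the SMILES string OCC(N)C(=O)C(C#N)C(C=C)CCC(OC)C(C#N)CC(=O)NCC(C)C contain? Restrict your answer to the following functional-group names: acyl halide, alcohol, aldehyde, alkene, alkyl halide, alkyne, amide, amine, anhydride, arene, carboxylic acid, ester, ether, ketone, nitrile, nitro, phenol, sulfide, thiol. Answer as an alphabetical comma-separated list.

HO– on an sp³ carbon → alcohol.
–NH2 on an sp³ carbon with no adjacent C=O → amine.
–C(=O)– with carbon on both sides → ketone.
pendant –C≡N: nitrile.
pendant –CH=CH2: C=C double bond → alkene.
pendant –OCH3: C–O–C with sp³ C, no adjacent C=O → ether.
pendant –C≡N: nitrile.
–C(=O)–N– linkage → amide (the N is not an amine).

alcohol, alkene, amide, amine, ether, ketone, nitrile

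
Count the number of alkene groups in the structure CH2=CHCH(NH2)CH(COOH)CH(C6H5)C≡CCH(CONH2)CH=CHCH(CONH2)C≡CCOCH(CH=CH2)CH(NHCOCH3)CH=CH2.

4

Reading the structure from left to right:
  CH2=CH: C=C double bond → alkene.
  CH(NH2): –NH2 on an sp³ carbon with no adjacent C=O → amine.
  CH(COOH): pendant –COOH: carbonyl C bonded to C and –OH → carboxylic acid.
  CH(C6H5): pendant –C6H5: benzene ring → arene.
  C≡C: C≡C triple bond → alkyne.
  CH(CONH2): pendant –CONH2: carbonyl C bonded to C and N → amide.
  CH=CH: C=C double bond → alkene.
  CH(CONH2): pendant –CONH2: carbonyl C bonded to C and N → amide.
  C≡C: C≡C triple bond → alkyne.
  CO: –C(=O)– with carbon on both sides → ketone.
  CH(CH=CH2): pendant –CH=CH2: C=C double bond → alkene.
  CH(NHCOCH3): pendant –NHC(=O)CH3: N bonded to a carbonyl → amide (not amine).
  CH=CH2: C=C double bond → alkene.
Alkene appears at: CH2=CH, CH=CH, CH(CH=CH2), CH=CH2 → 4.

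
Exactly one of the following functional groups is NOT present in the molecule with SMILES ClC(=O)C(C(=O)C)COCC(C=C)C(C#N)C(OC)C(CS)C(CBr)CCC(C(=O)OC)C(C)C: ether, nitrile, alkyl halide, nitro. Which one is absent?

nitro

ether: present (CH2OCH2 — C–O–C with sp³ carbons on both sides and no adjacent C=O → ether).
alkyl halide: present (CH(CH2Br) — pendant –CH2X: halogen on sp³ carbon → alkyl halide).
nitrile: present (CH(CN) — pendant –C≡N: nitrile).
nitro: no segment matches this pattern.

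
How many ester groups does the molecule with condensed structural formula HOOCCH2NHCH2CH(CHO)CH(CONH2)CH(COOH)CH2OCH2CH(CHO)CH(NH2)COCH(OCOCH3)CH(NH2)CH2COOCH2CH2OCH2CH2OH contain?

2

Taking each segment in turn:
  HOOC: –COOH: carbonyl C bonded to –OH and C → carboxylic acid (the –OH is not a separate alcohol).
  CH2NHCH2: C–N–C with sp³ carbons and no adjacent C=O → amine (secondary).
  CH(CHO): pendant –CHO: carbonyl C bonded to C and H → aldehyde.
  CH(CONH2): pendant –CONH2: carbonyl C bonded to C and N → amide.
  CH(COOH): pendant –COOH: carbonyl C bonded to C and –OH → carboxylic acid.
  CH2OCH2: C–O–C with sp³ carbons on both sides and no adjacent C=O → ether.
  CH(CHO): pendant –CHO: carbonyl C bonded to C and H → aldehyde.
  CH(NH2): –NH2 on an sp³ carbon with no adjacent C=O → amine.
  CO: –C(=O)– with carbon on both sides → ketone.
  CH(OCOCH3): pendant –OC(=O)CH3: an acyloxy group → ester.
  CH(NH2): –NH2 on an sp³ carbon with no adjacent C=O → amine.
  CH2COOCH2: –C(=O)–O–C with C on the carbonyl side → ester.
  CH2OCH2: C–O–C with sp³ carbons on both sides and no adjacent C=O → ether.
  CH2OH: –OH on an sp³ carbon → alcohol.
Ester appears at: CH(OCOCH3), CH2COOCH2 → 2.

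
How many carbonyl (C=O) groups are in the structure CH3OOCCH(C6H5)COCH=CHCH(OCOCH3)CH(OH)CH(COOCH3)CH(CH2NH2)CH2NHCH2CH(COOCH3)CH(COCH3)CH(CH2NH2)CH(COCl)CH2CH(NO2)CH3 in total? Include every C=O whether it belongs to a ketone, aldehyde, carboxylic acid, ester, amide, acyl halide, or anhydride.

7

CH3OOC: ester, 1 C=O (running total 1).
CO: ketone, 1 C=O (running total 2).
CH(OCOCH3): ester, 1 C=O (running total 3).
CH(COOCH3): ester, 1 C=O (running total 4).
CH(COOCH3): ester, 1 C=O (running total 5).
CH(COCH3): ketone, 1 C=O (running total 6).
CH(COCl): acyl halide, 1 C=O (running total 7).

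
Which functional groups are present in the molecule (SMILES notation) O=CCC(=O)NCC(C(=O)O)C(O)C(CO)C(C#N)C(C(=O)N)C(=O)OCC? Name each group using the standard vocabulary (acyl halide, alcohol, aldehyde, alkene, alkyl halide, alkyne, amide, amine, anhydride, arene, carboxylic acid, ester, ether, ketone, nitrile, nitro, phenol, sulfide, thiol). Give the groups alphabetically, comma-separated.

alcohol, aldehyde, amide, carboxylic acid, ester, nitrile

terminal –CHO: carbonyl C bonded to H and C → aldehyde.
–C(=O)–N– linkage → amide (the N is not an amine).
pendant –COOH: carbonyl C bonded to C and –OH → carboxylic acid.
–OH on an sp³ carbon → alcohol (secondary).
pendant –CH2OH on an sp³ backbone C → alcohol.
pendant –C≡N: nitrile.
pendant –CONH2: carbonyl C bonded to C and N → amide.
–C(=O)OCH2CH3: carbonyl C bonded to C and to –OEt → ester.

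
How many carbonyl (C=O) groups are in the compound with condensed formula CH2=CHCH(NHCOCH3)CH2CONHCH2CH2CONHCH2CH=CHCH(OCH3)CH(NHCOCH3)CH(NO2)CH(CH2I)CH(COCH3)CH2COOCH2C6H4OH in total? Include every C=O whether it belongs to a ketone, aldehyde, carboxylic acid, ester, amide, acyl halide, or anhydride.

6

CH(NHCOCH3): amide, 1 C=O (running total 1).
CH2CONHCH2: amide, 1 C=O (running total 2).
CH2CONHCH2: amide, 1 C=O (running total 3).
CH(NHCOCH3): amide, 1 C=O (running total 4).
CH(COCH3): ketone, 1 C=O (running total 5).
CH2COOCH2: ester, 1 C=O (running total 6).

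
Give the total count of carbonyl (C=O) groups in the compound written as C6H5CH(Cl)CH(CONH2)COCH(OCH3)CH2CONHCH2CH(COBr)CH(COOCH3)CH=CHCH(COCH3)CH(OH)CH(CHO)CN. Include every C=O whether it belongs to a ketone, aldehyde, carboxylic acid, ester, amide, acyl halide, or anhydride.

CH(CONH2): amide, 1 C=O (running total 1).
CO: ketone, 1 C=O (running total 2).
CH2CONHCH2: amide, 1 C=O (running total 3).
CH(COBr): acyl halide, 1 C=O (running total 4).
CH(COOCH3): ester, 1 C=O (running total 5).
CH(COCH3): ketone, 1 C=O (running total 6).
CH(CHO): aldehyde, 1 C=O (running total 7).

7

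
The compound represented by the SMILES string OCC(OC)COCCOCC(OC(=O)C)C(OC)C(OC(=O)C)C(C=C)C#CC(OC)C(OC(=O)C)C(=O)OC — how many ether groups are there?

5

HO– on an sp³ carbon → alcohol.
pendant –OCH3: C–O–C with sp³ C, no adjacent C=O → ether.
C–O–C with sp³ carbons on both sides and no adjacent C=O → ether.
C–O–C with sp³ carbons on both sides and no adjacent C=O → ether.
pendant –OC(=O)CH3: an acyloxy group → ester.
pendant –OCH3: C–O–C with sp³ C, no adjacent C=O → ether.
pendant –OC(=O)CH3: an acyloxy group → ester.
pendant –CH=CH2: C=C double bond → alkene.
C≡C triple bond → alkyne.
pendant –OCH3: C–O–C with sp³ C, no adjacent C=O → ether.
pendant –OC(=O)CH3: an acyloxy group → ester.
–C(=O)OCH3: carbonyl C bonded to C and to –OCH3 → ester (not ketone + ether).
Ether appears at: CH(OCH3), CH2OCH2, CH2OCH2, CH(OCH3), CH(OCH3) → 5.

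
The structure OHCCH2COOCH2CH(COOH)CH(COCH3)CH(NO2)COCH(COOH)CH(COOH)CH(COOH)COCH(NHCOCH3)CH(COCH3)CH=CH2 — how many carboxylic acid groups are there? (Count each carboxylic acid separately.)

4

Taking each segment in turn:
  OHC: terminal –CHO: carbonyl C bonded to H and C → aldehyde.
  CH2COOCH2: –C(=O)–O–C with C on the carbonyl side → ester.
  CH(COOH): pendant –COOH: carbonyl C bonded to C and –OH → carboxylic acid.
  CH(COCH3): pendant –COCH3: carbonyl C bonded to two carbons → ketone.
  CH(NO2): –NO2 on an sp³ carbon → nitro (the N=O is not a carbonyl).
  CO: –C(=O)– with carbon on both sides → ketone.
  CH(COOH): pendant –COOH: carbonyl C bonded to C and –OH → carboxylic acid.
  CH(COOH): pendant –COOH: carbonyl C bonded to C and –OH → carboxylic acid.
  CH(COOH): pendant –COOH: carbonyl C bonded to C and –OH → carboxylic acid.
  CO: –C(=O)– with carbon on both sides → ketone.
  CH(NHCOCH3): pendant –NHC(=O)CH3: N bonded to a carbonyl → amide (not amine).
  CH(COCH3): pendant –COCH3: carbonyl C bonded to two carbons → ketone.
  CH=CH2: C=C double bond → alkene.
Carboxylic acid appears at: CH(COOH), CH(COOH), CH(COOH), CH(COOH) → 4.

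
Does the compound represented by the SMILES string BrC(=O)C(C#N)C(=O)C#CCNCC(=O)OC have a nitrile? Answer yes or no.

–C(=O)Br: carbonyl C bonded to C and to a halogen → acyl halide (not alkyl halide).
pendant –C≡N: nitrile.
–C(=O)– with carbon on both sides → ketone.
C≡C triple bond → alkyne.
C–N–C with sp³ carbons and no adjacent C=O → amine (secondary).
–C(=O)OCH3: carbonyl C bonded to C and to –OCH3 → ester (not ketone + ether).
The CH(CN) segment supplies the nitrile: pendant –C≡N: nitrile.

yes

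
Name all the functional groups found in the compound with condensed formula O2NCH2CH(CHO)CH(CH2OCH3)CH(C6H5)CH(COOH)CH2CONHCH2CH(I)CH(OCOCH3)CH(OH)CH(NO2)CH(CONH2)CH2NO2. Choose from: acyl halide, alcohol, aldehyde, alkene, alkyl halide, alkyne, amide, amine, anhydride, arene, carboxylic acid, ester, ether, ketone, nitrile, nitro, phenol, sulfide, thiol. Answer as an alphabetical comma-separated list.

alcohol, aldehyde, alkyl halide, amide, arene, carboxylic acid, ester, ether, nitro

Working along the chain:
  O2NCH2: –NO2 on carbon → nitro group.
  CH(CHO): pendant –CHO: carbonyl C bonded to C and H → aldehyde.
  CH(CH2OCH3): pendant –CH2OCH3: C–O–C linkage → ether.
  CH(C6H5): pendant –C6H5: benzene ring → arene.
  CH(COOH): pendant –COOH: carbonyl C bonded to C and –OH → carboxylic acid.
  CH2CONHCH2: –C(=O)–N– linkage → amide (the N is not an amine).
  CH(I): halogen on an sp³ carbon → alkyl halide.
  CH(OCOCH3): pendant –OC(=O)CH3: an acyloxy group → ester.
  CH(OH): –OH on an sp³ carbon → alcohol (secondary).
  CH(NO2): –NO2 on an sp³ carbon → nitro (the N=O is not a carbonyl).
  CH(CONH2): pendant –CONH2: carbonyl C bonded to C and N → amide.
  CH2NO2: –NO2 on carbon → nitro group.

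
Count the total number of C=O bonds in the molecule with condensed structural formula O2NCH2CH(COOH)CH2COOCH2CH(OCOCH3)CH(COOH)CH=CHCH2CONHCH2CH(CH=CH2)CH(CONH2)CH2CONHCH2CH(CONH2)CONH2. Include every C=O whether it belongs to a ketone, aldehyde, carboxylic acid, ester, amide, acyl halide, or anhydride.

CH(COOH): carboxylic acid, 1 C=O (running total 1).
CH2COOCH2: ester, 1 C=O (running total 2).
CH(OCOCH3): ester, 1 C=O (running total 3).
CH(COOH): carboxylic acid, 1 C=O (running total 4).
CH2CONHCH2: amide, 1 C=O (running total 5).
CH(CONH2): amide, 1 C=O (running total 6).
CH2CONHCH2: amide, 1 C=O (running total 7).
CH(CONH2): amide, 1 C=O (running total 8).
CONH2: amide, 1 C=O (running total 9).

9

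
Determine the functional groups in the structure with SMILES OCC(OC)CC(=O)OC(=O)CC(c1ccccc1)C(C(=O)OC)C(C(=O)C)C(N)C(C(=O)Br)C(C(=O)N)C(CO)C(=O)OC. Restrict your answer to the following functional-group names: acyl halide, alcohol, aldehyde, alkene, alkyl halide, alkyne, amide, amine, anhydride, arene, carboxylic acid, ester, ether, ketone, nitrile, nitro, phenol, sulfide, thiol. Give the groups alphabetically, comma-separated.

HO– on an sp³ carbon → alcohol.
pendant –OCH3: C–O–C with sp³ C, no adjacent C=O → ether.
two acyl groups sharing one oxygen, –C(=O)–O–C(=O)– → anhydride.
pendant –C6H5: benzene ring → arene.
pendant –COOCH3: carbonyl C bonded to C and –OCH3 → ester.
pendant –COCH3: carbonyl C bonded to two carbons → ketone.
–NH2 on an sp³ carbon with no adjacent C=O → amine.
pendant –C(=O)X: carbonyl C bonded to C and halogen → acyl halide.
pendant –CONH2: carbonyl C bonded to C and N → amide.
pendant –CH2OH on an sp³ backbone C → alcohol.
–C(=O)OCH3: carbonyl C bonded to C and to –OCH3 → ester (not ketone + ether).

acyl halide, alcohol, amide, amine, anhydride, arene, ester, ether, ketone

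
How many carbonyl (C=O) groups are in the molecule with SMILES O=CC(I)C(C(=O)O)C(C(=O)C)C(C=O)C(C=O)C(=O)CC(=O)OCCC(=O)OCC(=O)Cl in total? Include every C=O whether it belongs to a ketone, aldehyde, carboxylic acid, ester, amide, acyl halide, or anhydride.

9

OHC: aldehyde, 1 C=O (running total 1).
CH(COOH): carboxylic acid, 1 C=O (running total 2).
CH(COCH3): ketone, 1 C=O (running total 3).
CH(CHO): aldehyde, 1 C=O (running total 4).
CH(CHO): aldehyde, 1 C=O (running total 5).
CO: ketone, 1 C=O (running total 6).
CH2COOCH2: ester, 1 C=O (running total 7).
CH2COOCH2: ester, 1 C=O (running total 8).
COCl: acyl halide, 1 C=O (running total 9).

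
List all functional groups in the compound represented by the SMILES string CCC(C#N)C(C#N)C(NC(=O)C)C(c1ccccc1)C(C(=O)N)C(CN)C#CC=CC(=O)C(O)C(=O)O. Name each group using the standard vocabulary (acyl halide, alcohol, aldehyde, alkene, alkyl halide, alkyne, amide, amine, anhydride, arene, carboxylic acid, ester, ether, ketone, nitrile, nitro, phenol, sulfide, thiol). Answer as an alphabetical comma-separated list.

alcohol, alkene, alkyne, amide, amine, arene, carboxylic acid, ketone, nitrile

pendant –C≡N: nitrile.
pendant –C≡N: nitrile.
pendant –NHC(=O)CH3: N bonded to a carbonyl → amide (not amine).
pendant –C6H5: benzene ring → arene.
pendant –CONH2: carbonyl C bonded to C and N → amide.
pendant –CH2NH2: N on sp³ C, no adjacent C=O → amine.
C≡C triple bond → alkyne.
C=C double bond → alkene.
–C(=O)– with carbon on both sides → ketone.
–OH on an sp³ carbon → alcohol (secondary).
–COOH: carbonyl C bonded to –OH and C → carboxylic acid (the –OH is not a separate alcohol).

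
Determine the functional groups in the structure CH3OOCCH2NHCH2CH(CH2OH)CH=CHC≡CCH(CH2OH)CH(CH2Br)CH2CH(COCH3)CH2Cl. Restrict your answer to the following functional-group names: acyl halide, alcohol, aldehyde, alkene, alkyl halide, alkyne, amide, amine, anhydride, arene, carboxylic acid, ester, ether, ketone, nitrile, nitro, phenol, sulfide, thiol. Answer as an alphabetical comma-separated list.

alcohol, alkene, alkyl halide, alkyne, amine, ester, ketone

Taking each segment in turn:
  CH3OOC: CH3O–C(=O)–: carbonyl C bonded to C and to –OCH3 → ester (not ketone + ether).
  CH2NHCH2: C–N–C with sp³ carbons and no adjacent C=O → amine (secondary).
  CH(CH2OH): pendant –CH2OH on an sp³ backbone C → alcohol.
  CH=CH: C=C double bond → alkene.
  C≡C: C≡C triple bond → alkyne.
  CH(CH2OH): pendant –CH2OH on an sp³ backbone C → alcohol.
  CH(CH2Br): pendant –CH2X: halogen on sp³ carbon → alkyl halide.
  CH(COCH3): pendant –COCH3: carbonyl C bonded to two carbons → ketone.
  CH2Cl: halogen on an sp³ carbon → alkyl halide.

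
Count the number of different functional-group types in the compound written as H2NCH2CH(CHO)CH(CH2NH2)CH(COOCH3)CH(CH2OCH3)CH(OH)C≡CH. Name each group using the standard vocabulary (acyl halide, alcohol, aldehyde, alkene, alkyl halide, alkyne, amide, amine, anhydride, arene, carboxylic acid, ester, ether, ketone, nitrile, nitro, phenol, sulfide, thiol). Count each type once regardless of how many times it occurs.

6

–NH2 on an sp³ carbon with no adjacent C=O → amine.
pendant –CHO: carbonyl C bonded to C and H → aldehyde.
pendant –CH2NH2: N on sp³ C, no adjacent C=O → amine.
pendant –COOCH3: carbonyl C bonded to C and –OCH3 → ester.
pendant –CH2OCH3: C–O–C linkage → ether.
–OH on an sp³ carbon → alcohol (secondary).
C≡C triple bond → alkyne.
Distinct types present: alcohol, aldehyde, alkyne, amine, ester, ether.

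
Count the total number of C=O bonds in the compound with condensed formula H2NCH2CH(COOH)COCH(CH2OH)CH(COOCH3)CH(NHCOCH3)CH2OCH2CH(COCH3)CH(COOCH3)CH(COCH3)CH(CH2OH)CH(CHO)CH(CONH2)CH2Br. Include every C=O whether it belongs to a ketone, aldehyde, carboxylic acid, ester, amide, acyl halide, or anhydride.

9

CH(COOH): carboxylic acid, 1 C=O (running total 1).
CO: ketone, 1 C=O (running total 2).
CH(COOCH3): ester, 1 C=O (running total 3).
CH(NHCOCH3): amide, 1 C=O (running total 4).
CH(COCH3): ketone, 1 C=O (running total 5).
CH(COOCH3): ester, 1 C=O (running total 6).
CH(COCH3): ketone, 1 C=O (running total 7).
CH(CHO): aldehyde, 1 C=O (running total 8).
CH(CONH2): amide, 1 C=O (running total 9).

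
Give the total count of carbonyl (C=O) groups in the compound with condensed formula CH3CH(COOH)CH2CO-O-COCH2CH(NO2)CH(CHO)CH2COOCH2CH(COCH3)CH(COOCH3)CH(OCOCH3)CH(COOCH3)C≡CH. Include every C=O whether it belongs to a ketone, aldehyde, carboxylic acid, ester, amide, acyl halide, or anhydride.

9

CH(COOH): carboxylic acid, 1 C=O (running total 1).
CH2CO-O-COCH2: anhydride, 2 C=O (running total 3).
CH(CHO): aldehyde, 1 C=O (running total 4).
CH2COOCH2: ester, 1 C=O (running total 5).
CH(COCH3): ketone, 1 C=O (running total 6).
CH(COOCH3): ester, 1 C=O (running total 7).
CH(OCOCH3): ester, 1 C=O (running total 8).
CH(COOCH3): ester, 1 C=O (running total 9).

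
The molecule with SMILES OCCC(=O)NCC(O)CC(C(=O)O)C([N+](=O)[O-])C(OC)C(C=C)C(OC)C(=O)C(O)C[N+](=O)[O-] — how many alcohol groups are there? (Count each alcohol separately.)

Taking each segment in turn:
  HOCH2: HO– on an sp³ carbon → alcohol.
  CH2CONHCH2: –C(=O)–N– linkage → amide (the N is not an amine).
  CH(OH): –OH on an sp³ carbon → alcohol (secondary).
  CH(COOH): pendant –COOH: carbonyl C bonded to C and –OH → carboxylic acid.
  CH(NO2): –NO2 on an sp³ carbon → nitro (the N=O is not a carbonyl).
  CH(OCH3): pendant –OCH3: C–O–C with sp³ C, no adjacent C=O → ether.
  CH(CH=CH2): pendant –CH=CH2: C=C double bond → alkene.
  CH(OCH3): pendant –OCH3: C–O–C with sp³ C, no adjacent C=O → ether.
  CO: –C(=O)– with carbon on both sides → ketone.
  CH(OH): –OH on an sp³ carbon → alcohol (secondary).
  CH2NO2: –NO2 on carbon → nitro group.
Alcohol appears at: HOCH2, CH(OH), CH(OH) → 3.

3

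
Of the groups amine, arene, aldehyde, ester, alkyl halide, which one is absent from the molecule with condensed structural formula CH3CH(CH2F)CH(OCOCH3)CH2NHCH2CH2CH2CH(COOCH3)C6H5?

arene: present (C6H5 — –C6H5 phenyl ring → arene).
ester: present (CH(OCOCH3) — pendant –OC(=O)CH3: an acyloxy group → ester).
amine: present (CH2NHCH2 — C–N–C with sp³ carbons and no adjacent C=O → amine (secondary)).
alkyl halide: present (CH(CH2F) — pendant –CH2X: halogen on sp³ carbon → alkyl halide).
aldehyde: no segment matches this pattern.

aldehyde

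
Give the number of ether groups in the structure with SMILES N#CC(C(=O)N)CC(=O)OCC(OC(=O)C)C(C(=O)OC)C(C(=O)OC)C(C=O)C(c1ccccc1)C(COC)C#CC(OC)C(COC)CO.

3

Working along the chain:
  N≡C: N≡C–: carbon triple-bonded to nitrogen → nitrile.
  CH(CONH2): pendant –CONH2: carbonyl C bonded to C and N → amide.
  CH2COOCH2: –C(=O)–O–C with C on the carbonyl side → ester.
  CH(OCOCH3): pendant –OC(=O)CH3: an acyloxy group → ester.
  CH(COOCH3): pendant –COOCH3: carbonyl C bonded to C and –OCH3 → ester.
  CH(COOCH3): pendant –COOCH3: carbonyl C bonded to C and –OCH3 → ester.
  CH(CHO): pendant –CHO: carbonyl C bonded to C and H → aldehyde.
  CH(C6H5): pendant –C6H5: benzene ring → arene.
  CH(CH2OCH3): pendant –CH2OCH3: C–O–C linkage → ether.
  C≡C: C≡C triple bond → alkyne.
  CH(OCH3): pendant –OCH3: C–O–C with sp³ C, no adjacent C=O → ether.
  CH(CH2OCH3): pendant –CH2OCH3: C–O–C linkage → ether.
  CH2OH: –OH on an sp³ carbon → alcohol.
Ether appears at: CH(CH2OCH3), CH(OCH3), CH(CH2OCH3) → 3.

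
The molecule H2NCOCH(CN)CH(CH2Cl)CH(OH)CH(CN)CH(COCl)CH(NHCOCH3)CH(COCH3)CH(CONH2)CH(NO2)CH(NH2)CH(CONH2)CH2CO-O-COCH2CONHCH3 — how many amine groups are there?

Working along the chain:
  H2NCO: –C(=O)NH2: carbonyl C bonded to C and to N → amide (the N is not a separate amine).
  CH(CN): pendant –C≡N: nitrile.
  CH(CH2Cl): pendant –CH2X: halogen on sp³ carbon → alkyl halide.
  CH(OH): –OH on an sp³ carbon → alcohol (secondary).
  CH(CN): pendant –C≡N: nitrile.
  CH(COCl): pendant –C(=O)X: carbonyl C bonded to C and halogen → acyl halide.
  CH(NHCOCH3): pendant –NHC(=O)CH3: N bonded to a carbonyl → amide (not amine).
  CH(COCH3): pendant –COCH3: carbonyl C bonded to two carbons → ketone.
  CH(CONH2): pendant –CONH2: carbonyl C bonded to C and N → amide.
  CH(NO2): –NO2 on an sp³ carbon → nitro (the N=O is not a carbonyl).
  CH(NH2): –NH2 on an sp³ carbon with no adjacent C=O → amine.
  CH(CONH2): pendant –CONH2: carbonyl C bonded to C and N → amide.
  CH2CO-O-COCH2: two acyl groups sharing one oxygen, –C(=O)–O–C(=O)– → anhydride.
  CONHCH3: –C(=O)NHCH3: carbonyl C bonded to C and to N → amide (the N is not an amine).
Amine appears at: CH(NH2) → 1.

1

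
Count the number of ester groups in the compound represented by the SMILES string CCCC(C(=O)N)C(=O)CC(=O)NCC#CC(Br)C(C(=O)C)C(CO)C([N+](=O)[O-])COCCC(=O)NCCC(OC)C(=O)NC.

0

pendant –CONH2: carbonyl C bonded to C and N → amide.
–C(=O)– with carbon on both sides → ketone.
–C(=O)–N– linkage → amide (the N is not an amine).
C≡C triple bond → alkyne.
halogen on an sp³ carbon → alkyl halide.
pendant –COCH3: carbonyl C bonded to two carbons → ketone.
pendant –CH2OH on an sp³ backbone C → alcohol.
–NO2 on an sp³ carbon → nitro (the N=O is not a carbonyl).
C–O–C with sp³ carbons on both sides and no adjacent C=O → ether.
–C(=O)–N– linkage → amide (the N is not an amine).
pendant –OCH3: C–O–C with sp³ C, no adjacent C=O → ether.
–C(=O)NHCH3: carbonyl C bonded to C and to N → amide (the N is not an amine).
No segment is a ester: CO is ketone, not ester; CH(COCH3) is ketone, not ester; CH2OCH2 is ether, not ester. → 0.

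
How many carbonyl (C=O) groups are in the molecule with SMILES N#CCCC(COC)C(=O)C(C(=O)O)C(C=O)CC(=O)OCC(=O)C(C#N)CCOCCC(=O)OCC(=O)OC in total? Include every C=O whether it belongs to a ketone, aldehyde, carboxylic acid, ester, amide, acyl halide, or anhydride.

CO: ketone, 1 C=O (running total 1).
CH(COOH): carboxylic acid, 1 C=O (running total 2).
CH(CHO): aldehyde, 1 C=O (running total 3).
CH2COOCH2: ester, 1 C=O (running total 4).
CO: ketone, 1 C=O (running total 5).
CH2COOCH2: ester, 1 C=O (running total 6).
COOCH3: ester, 1 C=O (running total 7).

7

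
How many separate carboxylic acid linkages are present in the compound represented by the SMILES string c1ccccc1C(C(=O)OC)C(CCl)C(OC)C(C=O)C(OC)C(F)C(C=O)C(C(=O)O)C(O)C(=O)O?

Taking each segment in turn:
  C6H5: C6H5– phenyl ring → arene.
  CH(COOCH3): pendant –COOCH3: carbonyl C bonded to C and –OCH3 → ester.
  CH(CH2Cl): pendant –CH2X: halogen on sp³ carbon → alkyl halide.
  CH(OCH3): pendant –OCH3: C–O–C with sp³ C, no adjacent C=O → ether.
  CH(CHO): pendant –CHO: carbonyl C bonded to C and H → aldehyde.
  CH(OCH3): pendant –OCH3: C–O–C with sp³ C, no adjacent C=O → ether.
  CH(F): halogen on an sp³ carbon → alkyl halide.
  CH(CHO): pendant –CHO: carbonyl C bonded to C and H → aldehyde.
  CH(COOH): pendant –COOH: carbonyl C bonded to C and –OH → carboxylic acid.
  CH(OH): –OH on an sp³ carbon → alcohol (secondary).
  COOH: –COOH: carbonyl C bonded to –OH and C → carboxylic acid (the –OH is not a separate alcohol).
Carboxylic acid appears at: CH(COOH), COOH → 2.

2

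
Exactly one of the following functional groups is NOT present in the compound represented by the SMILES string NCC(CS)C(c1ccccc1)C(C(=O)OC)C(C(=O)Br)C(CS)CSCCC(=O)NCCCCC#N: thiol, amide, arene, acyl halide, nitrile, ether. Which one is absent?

thiol: present (CH(CH2SH) — pendant –CH2SH → thiol).
acyl halide: present (CH(COBr) — pendant –C(=O)X: carbonyl C bonded to C and halogen → acyl halide).
amide: present (CH2CONHCH2 — –C(=O)–N– linkage → amide (the N is not an amine)).
arene: present (CH(C6H5) — pendant –C6H5: benzene ring → arene).
nitrile: present (CN — –C≡N: carbon triple-bonded to nitrogen → nitrile).
ether: absent. In CH(COOCH3), the C–O–C oxygen is adjacent to a C=O, so it belongs to an ester, not an ether.

ether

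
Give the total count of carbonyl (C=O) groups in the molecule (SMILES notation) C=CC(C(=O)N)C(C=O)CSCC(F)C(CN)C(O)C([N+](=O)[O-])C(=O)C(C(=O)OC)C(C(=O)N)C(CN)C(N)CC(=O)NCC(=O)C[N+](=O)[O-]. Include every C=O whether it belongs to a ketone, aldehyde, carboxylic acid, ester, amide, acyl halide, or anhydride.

7

CH(CONH2): amide, 1 C=O (running total 1).
CH(CHO): aldehyde, 1 C=O (running total 2).
CO: ketone, 1 C=O (running total 3).
CH(COOCH3): ester, 1 C=O (running total 4).
CH(CONH2): amide, 1 C=O (running total 5).
CH2CONHCH2: amide, 1 C=O (running total 6).
CO: ketone, 1 C=O (running total 7).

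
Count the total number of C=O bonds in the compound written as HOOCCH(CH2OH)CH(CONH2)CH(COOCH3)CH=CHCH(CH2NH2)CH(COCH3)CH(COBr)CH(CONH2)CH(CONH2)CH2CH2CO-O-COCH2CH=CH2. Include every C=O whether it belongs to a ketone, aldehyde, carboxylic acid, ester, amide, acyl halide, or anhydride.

9

HOOC: carboxylic acid, 1 C=O (running total 1).
CH(CONH2): amide, 1 C=O (running total 2).
CH(COOCH3): ester, 1 C=O (running total 3).
CH(COCH3): ketone, 1 C=O (running total 4).
CH(COBr): acyl halide, 1 C=O (running total 5).
CH(CONH2): amide, 1 C=O (running total 6).
CH(CONH2): amide, 1 C=O (running total 7).
CH2CO-O-COCH2: anhydride, 2 C=O (running total 9).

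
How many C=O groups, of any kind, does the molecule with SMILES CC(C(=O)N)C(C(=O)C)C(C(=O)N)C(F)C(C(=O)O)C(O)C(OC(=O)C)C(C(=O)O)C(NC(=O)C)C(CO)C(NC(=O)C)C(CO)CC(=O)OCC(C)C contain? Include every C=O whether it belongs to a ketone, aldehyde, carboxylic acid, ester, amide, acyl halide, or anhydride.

9

CH(CONH2): amide, 1 C=O (running total 1).
CH(COCH3): ketone, 1 C=O (running total 2).
CH(CONH2): amide, 1 C=O (running total 3).
CH(COOH): carboxylic acid, 1 C=O (running total 4).
CH(OCOCH3): ester, 1 C=O (running total 5).
CH(COOH): carboxylic acid, 1 C=O (running total 6).
CH(NHCOCH3): amide, 1 C=O (running total 7).
CH(NHCOCH3): amide, 1 C=O (running total 8).
CH2COOCH2: ester, 1 C=O (running total 9).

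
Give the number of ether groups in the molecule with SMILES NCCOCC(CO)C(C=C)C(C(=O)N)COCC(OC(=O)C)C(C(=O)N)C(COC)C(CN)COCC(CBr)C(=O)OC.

Reading the structure from left to right:
  H2NCH2: –NH2 on an sp³ carbon with no adjacent C=O → amine.
  CH2OCH2: C–O–C with sp³ carbons on both sides and no adjacent C=O → ether.
  CH(CH2OH): pendant –CH2OH on an sp³ backbone C → alcohol.
  CH(CH=CH2): pendant –CH=CH2: C=C double bond → alkene.
  CH(CONH2): pendant –CONH2: carbonyl C bonded to C and N → amide.
  CH2OCH2: C–O–C with sp³ carbons on both sides and no adjacent C=O → ether.
  CH(OCOCH3): pendant –OC(=O)CH3: an acyloxy group → ester.
  CH(CONH2): pendant –CONH2: carbonyl C bonded to C and N → amide.
  CH(CH2OCH3): pendant –CH2OCH3: C–O–C linkage → ether.
  CH(CH2NH2): pendant –CH2NH2: N on sp³ C, no adjacent C=O → amine.
  CH2OCH2: C–O–C with sp³ carbons on both sides and no adjacent C=O → ether.
  CH(CH2Br): pendant –CH2X: halogen on sp³ carbon → alkyl halide.
  COOCH3: –C(=O)OCH3: carbonyl C bonded to C and to –OCH3 → ester (not ketone + ether).
Ether appears at: CH2OCH2, CH2OCH2, CH(CH2OCH3), CH2OCH2 → 4.

4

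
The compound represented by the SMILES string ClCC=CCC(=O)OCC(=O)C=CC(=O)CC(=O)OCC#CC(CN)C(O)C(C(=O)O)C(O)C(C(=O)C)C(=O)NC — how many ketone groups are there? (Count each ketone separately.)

3

halogen on an sp³ carbon → alkyl halide.
C=C double bond → alkene.
–C(=O)–O–C with C on the carbonyl side → ester.
–C(=O)– with carbon on both sides → ketone.
C=C double bond → alkene.
–C(=O)– with carbon on both sides → ketone.
–C(=O)–O–C with C on the carbonyl side → ester.
C≡C triple bond → alkyne.
pendant –CH2NH2: N on sp³ C, no adjacent C=O → amine.
–OH on an sp³ carbon → alcohol (secondary).
pendant –COOH: carbonyl C bonded to C and –OH → carboxylic acid.
–OH on an sp³ carbon → alcohol (secondary).
pendant –COCH3: carbonyl C bonded to two carbons → ketone.
–C(=O)NHCH3: carbonyl C bonded to C and to N → amide (the N is not an amine).
Ketone appears at: CO, CO, CH(COCH3) → 3.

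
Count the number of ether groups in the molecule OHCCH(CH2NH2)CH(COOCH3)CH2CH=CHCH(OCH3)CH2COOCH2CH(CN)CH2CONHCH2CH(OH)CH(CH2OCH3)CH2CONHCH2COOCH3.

2

Working along the chain:
  OHC: terminal –CHO: carbonyl C bonded to H and C → aldehyde.
  CH(CH2NH2): pendant –CH2NH2: N on sp³ C, no adjacent C=O → amine.
  CH(COOCH3): pendant –COOCH3: carbonyl C bonded to C and –OCH3 → ester.
  CH=CH: C=C double bond → alkene.
  CH(OCH3): pendant –OCH3: C–O–C with sp³ C, no adjacent C=O → ether.
  CH2COOCH2: –C(=O)–O–C with C on the carbonyl side → ester.
  CH(CN): pendant –C≡N: nitrile.
  CH2CONHCH2: –C(=O)–N– linkage → amide (the N is not an amine).
  CH(OH): –OH on an sp³ carbon → alcohol (secondary).
  CH(CH2OCH3): pendant –CH2OCH3: C–O–C linkage → ether.
  CH2CONHCH2: –C(=O)–N– linkage → amide (the N is not an amine).
  COOCH3: –C(=O)OCH3: carbonyl C bonded to C and to –OCH3 → ester (not ketone + ether).
Ether appears at: CH(OCH3), CH(CH2OCH3) → 2.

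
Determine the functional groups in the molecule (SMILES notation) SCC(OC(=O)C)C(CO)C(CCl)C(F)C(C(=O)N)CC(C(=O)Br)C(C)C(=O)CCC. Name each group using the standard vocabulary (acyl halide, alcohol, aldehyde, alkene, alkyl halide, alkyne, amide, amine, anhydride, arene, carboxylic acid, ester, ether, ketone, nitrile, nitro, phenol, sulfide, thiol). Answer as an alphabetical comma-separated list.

acyl halide, alcohol, alkyl halide, amide, ester, ketone, thiol

–SH on an sp³ carbon → thiol.
pendant –OC(=O)CH3: an acyloxy group → ester.
pendant –CH2OH on an sp³ backbone C → alcohol.
pendant –CH2X: halogen on sp³ carbon → alkyl halide.
halogen on an sp³ carbon → alkyl halide.
pendant –CONH2: carbonyl C bonded to C and N → amide.
pendant –C(=O)X: carbonyl C bonded to C and halogen → acyl halide.
–C(=O)– with carbon on both sides → ketone.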